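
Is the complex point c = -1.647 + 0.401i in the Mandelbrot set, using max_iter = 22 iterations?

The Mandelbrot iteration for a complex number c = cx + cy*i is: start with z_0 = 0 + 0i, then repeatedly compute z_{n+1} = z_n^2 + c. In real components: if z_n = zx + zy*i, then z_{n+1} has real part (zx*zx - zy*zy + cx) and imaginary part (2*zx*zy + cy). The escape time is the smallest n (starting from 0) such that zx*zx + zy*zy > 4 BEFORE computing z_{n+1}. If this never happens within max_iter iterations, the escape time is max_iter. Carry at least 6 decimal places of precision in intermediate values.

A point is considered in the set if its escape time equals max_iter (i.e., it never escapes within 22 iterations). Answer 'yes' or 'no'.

Answer: no

Derivation:
z_0 = 0 + 0i, c = -1.6470 + 0.4010i
Iter 1: z = -1.6470 + 0.4010i, |z|^2 = 2.8734
Iter 2: z = 0.9048 + -0.9199i, |z|^2 = 1.6649
Iter 3: z = -1.6745 + -1.2637i, |z|^2 = 4.4009
Escaped at iteration 3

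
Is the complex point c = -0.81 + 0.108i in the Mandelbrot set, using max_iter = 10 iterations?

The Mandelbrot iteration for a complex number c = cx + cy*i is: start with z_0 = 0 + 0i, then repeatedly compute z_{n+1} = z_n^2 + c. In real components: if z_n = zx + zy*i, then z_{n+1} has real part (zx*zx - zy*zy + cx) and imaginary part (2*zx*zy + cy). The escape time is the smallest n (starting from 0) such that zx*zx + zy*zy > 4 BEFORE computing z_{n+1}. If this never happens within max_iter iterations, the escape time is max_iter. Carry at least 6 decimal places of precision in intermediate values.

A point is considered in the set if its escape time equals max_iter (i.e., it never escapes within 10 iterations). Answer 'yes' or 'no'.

z_0 = 0 + 0i, c = -0.8100 + 0.1080i
Iter 1: z = -0.8100 + 0.1080i, |z|^2 = 0.6678
Iter 2: z = -0.1656 + -0.0670i, |z|^2 = 0.0319
Iter 3: z = -0.7871 + 0.1302i, |z|^2 = 0.6364
Iter 4: z = -0.2075 + -0.0969i, |z|^2 = 0.0524
Iter 5: z = -0.7764 + 0.1482i, |z|^2 = 0.6247
Iter 6: z = -0.2292 + -0.1221i, |z|^2 = 0.0675
Iter 7: z = -0.7724 + 0.1640i, |z|^2 = 0.6234
Iter 8: z = -0.2404 + -0.1453i, |z|^2 = 0.0789
Iter 9: z = -0.7734 + 0.1779i, |z|^2 = 0.6297
Did not escape in 10 iterations → in set

Answer: yes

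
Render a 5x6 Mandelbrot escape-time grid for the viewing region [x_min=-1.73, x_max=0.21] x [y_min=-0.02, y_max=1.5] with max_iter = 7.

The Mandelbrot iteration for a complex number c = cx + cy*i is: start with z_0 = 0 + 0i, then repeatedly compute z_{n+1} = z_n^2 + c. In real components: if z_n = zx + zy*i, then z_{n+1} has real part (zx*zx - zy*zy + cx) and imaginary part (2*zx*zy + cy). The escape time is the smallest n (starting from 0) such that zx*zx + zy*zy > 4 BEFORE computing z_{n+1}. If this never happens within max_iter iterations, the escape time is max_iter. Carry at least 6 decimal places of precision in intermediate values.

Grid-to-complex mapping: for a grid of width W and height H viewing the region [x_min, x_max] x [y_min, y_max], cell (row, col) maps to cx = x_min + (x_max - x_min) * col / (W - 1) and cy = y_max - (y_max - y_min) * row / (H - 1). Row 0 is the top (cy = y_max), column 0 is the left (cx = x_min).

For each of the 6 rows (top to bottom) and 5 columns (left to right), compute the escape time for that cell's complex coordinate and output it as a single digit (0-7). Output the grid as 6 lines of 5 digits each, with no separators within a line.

Answer: 12222
12332
23474
33677
47777
77777

Derivation:
(row=0, col=0): c = -1.7300 + 1.5000i → escape time 1
(row=0, col=1): c = -1.2450 + 1.5000i → escape time 2
(row=0, col=2): c = -0.7600 + 1.5000i → escape time 2
(row=0, col=3): c = -0.2750 + 1.5000i → escape time 2
(row=0, col=4): c = 0.2100 + 1.5000i → escape time 2
(row=1, col=0): c = -1.7300 + 1.1960i → escape time 1
(row=1, col=1): c = -1.2450 + 1.1960i → escape time 2
(row=1, col=2): c = -0.7600 + 1.1960i → escape time 3
(row=1, col=3): c = -0.2750 + 1.1960i → escape time 3
(row=1, col=4): c = 0.2100 + 1.1960i → escape time 2
(row=2, col=0): c = -1.7300 + 0.8920i → escape time 2
(row=2, col=1): c = -1.2450 + 0.8920i → escape time 3
(row=2, col=2): c = -0.7600 + 0.8920i → escape time 4
(row=2, col=3): c = -0.2750 + 0.8920i → escape time 7
(row=2, col=4): c = 0.2100 + 0.8920i → escape time 4
(row=3, col=0): c = -1.7300 + 0.5880i → escape time 3
(row=3, col=1): c = -1.2450 + 0.5880i → escape time 3
(row=3, col=2): c = -0.7600 + 0.5880i → escape time 6
(row=3, col=3): c = -0.2750 + 0.5880i → escape time 7
(row=3, col=4): c = 0.2100 + 0.5880i → escape time 7
(row=4, col=0): c = -1.7300 + 0.2840i → escape time 4
(row=4, col=1): c = -1.2450 + 0.2840i → escape time 7
(row=4, col=2): c = -0.7600 + 0.2840i → escape time 7
(row=4, col=3): c = -0.2750 + 0.2840i → escape time 7
(row=4, col=4): c = 0.2100 + 0.2840i → escape time 7
(row=5, col=0): c = -1.7300 + -0.0200i → escape time 7
(row=5, col=1): c = -1.2450 + -0.0200i → escape time 7
(row=5, col=2): c = -0.7600 + -0.0200i → escape time 7
(row=5, col=3): c = -0.2750 + -0.0200i → escape time 7
(row=5, col=4): c = 0.2100 + -0.0200i → escape time 7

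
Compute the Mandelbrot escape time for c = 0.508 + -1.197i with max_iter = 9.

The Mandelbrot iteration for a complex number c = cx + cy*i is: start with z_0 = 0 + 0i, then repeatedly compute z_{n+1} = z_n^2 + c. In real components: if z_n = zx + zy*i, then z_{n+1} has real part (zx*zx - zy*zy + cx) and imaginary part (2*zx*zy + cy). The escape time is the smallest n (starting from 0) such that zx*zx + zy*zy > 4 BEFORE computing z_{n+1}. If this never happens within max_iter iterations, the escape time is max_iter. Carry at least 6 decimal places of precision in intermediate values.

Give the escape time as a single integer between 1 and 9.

z_0 = 0 + 0i, c = 0.5080 + -1.1970i
Iter 1: z = 0.5080 + -1.1970i, |z|^2 = 1.6909
Iter 2: z = -0.6667 + -2.4132i, |z|^2 = 6.2679
Escaped at iteration 2

Answer: 2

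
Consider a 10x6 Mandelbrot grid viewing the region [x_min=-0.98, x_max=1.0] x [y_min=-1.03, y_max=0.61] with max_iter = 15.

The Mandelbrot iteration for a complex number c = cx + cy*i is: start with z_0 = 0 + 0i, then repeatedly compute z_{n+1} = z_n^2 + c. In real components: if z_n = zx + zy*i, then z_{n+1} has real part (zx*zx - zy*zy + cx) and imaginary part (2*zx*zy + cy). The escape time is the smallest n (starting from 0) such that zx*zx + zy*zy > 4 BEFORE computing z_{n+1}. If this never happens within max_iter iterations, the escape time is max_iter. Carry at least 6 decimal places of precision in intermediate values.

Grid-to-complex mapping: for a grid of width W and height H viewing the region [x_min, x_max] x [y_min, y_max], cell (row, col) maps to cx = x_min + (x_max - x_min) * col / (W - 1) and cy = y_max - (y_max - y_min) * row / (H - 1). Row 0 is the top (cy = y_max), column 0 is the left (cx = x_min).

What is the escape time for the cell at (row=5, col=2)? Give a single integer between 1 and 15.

Answer: 4

Derivation:
z_0 = 0 + 0i, c = -0.5400 + -1.0300i
Iter 1: z = -0.5400 + -1.0300i, |z|^2 = 1.3525
Iter 2: z = -1.3093 + 0.0824i, |z|^2 = 1.7211
Iter 3: z = 1.1675 + -1.2458i, |z|^2 = 2.9150
Iter 4: z = -0.7289 + -3.9388i, |z|^2 = 16.0457
Escaped at iteration 4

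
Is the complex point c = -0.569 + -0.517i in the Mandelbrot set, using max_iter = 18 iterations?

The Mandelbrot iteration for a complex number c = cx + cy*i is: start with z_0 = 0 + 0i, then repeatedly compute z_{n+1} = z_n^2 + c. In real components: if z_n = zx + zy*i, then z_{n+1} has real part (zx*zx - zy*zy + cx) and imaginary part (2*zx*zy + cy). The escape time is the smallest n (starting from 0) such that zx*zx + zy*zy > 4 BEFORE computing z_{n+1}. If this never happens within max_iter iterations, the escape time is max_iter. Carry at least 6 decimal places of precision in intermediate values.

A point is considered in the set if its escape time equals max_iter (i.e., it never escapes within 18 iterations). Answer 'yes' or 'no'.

z_0 = 0 + 0i, c = -0.5690 + -0.5170i
Iter 1: z = -0.5690 + -0.5170i, |z|^2 = 0.5910
Iter 2: z = -0.5125 + 0.0713i, |z|^2 = 0.2678
Iter 3: z = -0.3114 + -0.5901i, |z|^2 = 0.4452
Iter 4: z = -0.8203 + -0.1495i, |z|^2 = 0.6952
Iter 5: z = 0.0815 + -0.2718i, |z|^2 = 0.0805
Iter 6: z = -0.6362 + -0.5613i, |z|^2 = 0.7199
Iter 7: z = -0.4793 + 0.1973i, |z|^2 = 0.2686
Iter 8: z = -0.3782 + -0.7061i, |z|^2 = 0.6416
Iter 9: z = -0.9245 + 0.0171i, |z|^2 = 0.8550
Iter 10: z = 0.2855 + -0.5486i, |z|^2 = 0.3824
Iter 11: z = -0.7884 + -0.8302i, |z|^2 = 1.3108
Iter 12: z = -0.6366 + 0.7921i, |z|^2 = 1.0327
Iter 13: z = -0.7912 + -1.5255i, |z|^2 = 2.9531
Iter 14: z = -2.2702 + 1.8968i, |z|^2 = 8.7517
Escaped at iteration 14

Answer: no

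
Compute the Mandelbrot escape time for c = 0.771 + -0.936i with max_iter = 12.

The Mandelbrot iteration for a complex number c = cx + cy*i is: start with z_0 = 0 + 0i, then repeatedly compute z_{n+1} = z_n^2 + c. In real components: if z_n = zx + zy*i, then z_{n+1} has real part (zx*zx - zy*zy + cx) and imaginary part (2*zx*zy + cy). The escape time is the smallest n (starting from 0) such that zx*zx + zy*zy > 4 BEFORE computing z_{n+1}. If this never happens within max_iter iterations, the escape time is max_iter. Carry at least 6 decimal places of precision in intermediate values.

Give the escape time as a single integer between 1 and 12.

Answer: 2

Derivation:
z_0 = 0 + 0i, c = 0.7710 + -0.9360i
Iter 1: z = 0.7710 + -0.9360i, |z|^2 = 1.4705
Iter 2: z = 0.4893 + -2.3793i, |z|^2 = 5.9006
Escaped at iteration 2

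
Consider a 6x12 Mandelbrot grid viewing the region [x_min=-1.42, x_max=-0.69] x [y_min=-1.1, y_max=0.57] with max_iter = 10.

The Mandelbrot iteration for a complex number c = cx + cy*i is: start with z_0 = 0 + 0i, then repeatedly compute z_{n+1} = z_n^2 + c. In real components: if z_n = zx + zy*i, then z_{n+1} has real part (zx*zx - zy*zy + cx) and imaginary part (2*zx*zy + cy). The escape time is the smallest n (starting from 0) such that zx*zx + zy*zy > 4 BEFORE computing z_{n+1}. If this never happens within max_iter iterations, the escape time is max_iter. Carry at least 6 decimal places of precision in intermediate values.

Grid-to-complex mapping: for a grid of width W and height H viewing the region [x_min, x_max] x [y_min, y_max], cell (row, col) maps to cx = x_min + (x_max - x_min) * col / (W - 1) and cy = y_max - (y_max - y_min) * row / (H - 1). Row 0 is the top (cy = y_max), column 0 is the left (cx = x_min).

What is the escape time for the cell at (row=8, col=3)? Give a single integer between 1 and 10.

z_0 = 0 + 0i, c = -0.9820 + -0.6445i
Iter 1: z = -0.9820 + -0.6445i, |z|^2 = 1.3798
Iter 2: z = -0.4331 + 0.6213i, |z|^2 = 0.5737
Iter 3: z = -1.1805 + -1.1828i, |z|^2 = 2.7925
Iter 4: z = -0.9874 + 2.1479i, |z|^2 = 5.5886
Escaped at iteration 4

Answer: 4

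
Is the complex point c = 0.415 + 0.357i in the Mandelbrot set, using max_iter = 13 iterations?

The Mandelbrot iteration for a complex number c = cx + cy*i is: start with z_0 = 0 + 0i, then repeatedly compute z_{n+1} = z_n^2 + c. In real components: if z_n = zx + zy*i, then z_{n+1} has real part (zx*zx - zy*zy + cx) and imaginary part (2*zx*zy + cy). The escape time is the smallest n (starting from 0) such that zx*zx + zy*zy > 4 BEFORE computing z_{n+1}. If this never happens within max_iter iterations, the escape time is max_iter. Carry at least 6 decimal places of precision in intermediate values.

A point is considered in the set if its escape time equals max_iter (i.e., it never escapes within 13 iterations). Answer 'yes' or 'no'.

z_0 = 0 + 0i, c = 0.4150 + 0.3570i
Iter 1: z = 0.4150 + 0.3570i, |z|^2 = 0.2997
Iter 2: z = 0.4598 + 0.6533i, |z|^2 = 0.6382
Iter 3: z = 0.1996 + 0.9578i, |z|^2 = 0.9571
Iter 4: z = -0.4625 + 0.7393i, |z|^2 = 0.7604
Iter 5: z = 0.0823 + -0.3268i, |z|^2 = 0.1136
Iter 6: z = 0.3150 + 0.3032i, |z|^2 = 0.1911
Iter 7: z = 0.4223 + 0.5480i, |z|^2 = 0.4786
Iter 8: z = 0.2930 + 0.8198i, |z|^2 = 0.7580
Iter 9: z = -0.1713 + 0.8374i, |z|^2 = 0.7306
Iter 10: z = -0.2570 + 0.0701i, |z|^2 = 0.0709
Iter 11: z = 0.4761 + 0.3209i, |z|^2 = 0.3297
Iter 12: z = 0.5387 + 0.6626i, |z|^2 = 0.7292
Did not escape in 13 iterations → in set

Answer: yes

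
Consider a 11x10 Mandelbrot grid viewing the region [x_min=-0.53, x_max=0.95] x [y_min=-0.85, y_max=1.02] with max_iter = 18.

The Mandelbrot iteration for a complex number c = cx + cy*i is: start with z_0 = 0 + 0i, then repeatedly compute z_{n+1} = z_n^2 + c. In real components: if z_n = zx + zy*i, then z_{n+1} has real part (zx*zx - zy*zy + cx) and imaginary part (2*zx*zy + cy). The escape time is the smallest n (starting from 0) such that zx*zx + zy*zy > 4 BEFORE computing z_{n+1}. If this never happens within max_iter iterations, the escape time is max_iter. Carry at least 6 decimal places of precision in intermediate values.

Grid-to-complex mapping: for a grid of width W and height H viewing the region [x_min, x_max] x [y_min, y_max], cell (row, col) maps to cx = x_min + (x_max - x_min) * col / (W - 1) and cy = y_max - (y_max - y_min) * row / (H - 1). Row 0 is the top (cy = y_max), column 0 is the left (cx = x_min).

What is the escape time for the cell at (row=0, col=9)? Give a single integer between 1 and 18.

Answer: 2

Derivation:
z_0 = 0 + 0i, c = 0.8020 + 1.0200i
Iter 1: z = 0.8020 + 1.0200i, |z|^2 = 1.6836
Iter 2: z = 0.4048 + 2.6561i, |z|^2 = 7.2186
Escaped at iteration 2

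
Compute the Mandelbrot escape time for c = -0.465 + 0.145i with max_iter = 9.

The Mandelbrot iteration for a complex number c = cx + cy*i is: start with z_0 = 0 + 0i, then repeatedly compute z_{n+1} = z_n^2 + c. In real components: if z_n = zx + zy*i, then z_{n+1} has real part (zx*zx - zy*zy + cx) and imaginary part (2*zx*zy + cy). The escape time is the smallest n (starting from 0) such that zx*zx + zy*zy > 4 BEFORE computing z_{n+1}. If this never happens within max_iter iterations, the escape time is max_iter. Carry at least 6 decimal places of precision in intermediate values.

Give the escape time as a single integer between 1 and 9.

Answer: 9

Derivation:
z_0 = 0 + 0i, c = -0.4650 + 0.1450i
Iter 1: z = -0.4650 + 0.1450i, |z|^2 = 0.2373
Iter 2: z = -0.2698 + 0.0101i, |z|^2 = 0.0729
Iter 3: z = -0.3923 + 0.1395i, |z|^2 = 0.1734
Iter 4: z = -0.3306 + 0.0355i, |z|^2 = 0.1105
Iter 5: z = -0.3570 + 0.1215i, |z|^2 = 0.1422
Iter 6: z = -0.3523 + 0.0582i, |z|^2 = 0.1275
Iter 7: z = -0.3443 + 0.1040i, |z|^2 = 0.1293
Iter 8: z = -0.3573 + 0.0734i, |z|^2 = 0.1330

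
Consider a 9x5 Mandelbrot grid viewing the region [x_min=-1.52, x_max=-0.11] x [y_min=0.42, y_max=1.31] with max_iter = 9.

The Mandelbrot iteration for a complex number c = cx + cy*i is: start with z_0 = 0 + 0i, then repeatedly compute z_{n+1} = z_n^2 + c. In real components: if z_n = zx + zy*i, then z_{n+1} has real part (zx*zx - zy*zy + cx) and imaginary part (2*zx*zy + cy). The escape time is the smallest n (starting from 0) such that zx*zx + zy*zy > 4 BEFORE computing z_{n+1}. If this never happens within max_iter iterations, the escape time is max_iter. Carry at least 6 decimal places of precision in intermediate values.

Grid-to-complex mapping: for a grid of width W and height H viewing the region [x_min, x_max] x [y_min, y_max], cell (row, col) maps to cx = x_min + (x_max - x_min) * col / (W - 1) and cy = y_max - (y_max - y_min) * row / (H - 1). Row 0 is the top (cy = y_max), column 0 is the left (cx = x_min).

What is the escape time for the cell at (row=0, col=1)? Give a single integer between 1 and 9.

z_0 = 0 + 0i, c = -1.3438 + 1.3100i
Iter 1: z = -1.3438 + 1.3100i, |z|^2 = 3.5218
Iter 2: z = -1.2542 + -2.2106i, |z|^2 = 6.4598
Escaped at iteration 2

Answer: 2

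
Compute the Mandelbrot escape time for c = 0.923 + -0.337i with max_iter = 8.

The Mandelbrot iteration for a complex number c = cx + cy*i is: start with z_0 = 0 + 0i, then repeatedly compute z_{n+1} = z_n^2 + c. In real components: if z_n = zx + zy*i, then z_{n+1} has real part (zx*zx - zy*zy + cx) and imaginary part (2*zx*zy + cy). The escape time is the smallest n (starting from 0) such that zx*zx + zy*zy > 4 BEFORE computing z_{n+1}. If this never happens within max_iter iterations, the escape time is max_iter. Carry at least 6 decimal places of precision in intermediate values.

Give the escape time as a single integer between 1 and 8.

z_0 = 0 + 0i, c = 0.9230 + -0.3370i
Iter 1: z = 0.9230 + -0.3370i, |z|^2 = 0.9655
Iter 2: z = 1.6614 + -0.9591i, |z|^2 = 3.6800
Iter 3: z = 2.7632 + -3.5238i, |z|^2 = 20.0529
Escaped at iteration 3

Answer: 3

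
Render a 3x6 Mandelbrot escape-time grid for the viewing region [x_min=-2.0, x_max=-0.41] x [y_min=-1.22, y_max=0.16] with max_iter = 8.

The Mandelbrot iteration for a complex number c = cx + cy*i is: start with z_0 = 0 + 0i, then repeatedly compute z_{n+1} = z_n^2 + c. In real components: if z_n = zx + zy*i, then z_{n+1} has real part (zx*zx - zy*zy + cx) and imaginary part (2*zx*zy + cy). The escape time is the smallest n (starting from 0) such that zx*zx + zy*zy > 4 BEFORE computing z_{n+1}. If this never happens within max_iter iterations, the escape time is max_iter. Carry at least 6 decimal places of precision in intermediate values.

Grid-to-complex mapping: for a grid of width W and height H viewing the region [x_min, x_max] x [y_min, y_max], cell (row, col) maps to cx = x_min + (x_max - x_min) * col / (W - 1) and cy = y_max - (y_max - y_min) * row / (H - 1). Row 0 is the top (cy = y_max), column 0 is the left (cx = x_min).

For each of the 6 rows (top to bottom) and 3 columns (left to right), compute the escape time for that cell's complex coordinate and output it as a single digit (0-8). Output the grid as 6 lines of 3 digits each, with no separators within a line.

Answer: 188
188
188
138
135
123

Derivation:
(row=0, col=0): c = -2.0000 + 0.1600i → escape time 1
(row=0, col=1): c = -1.2050 + 0.1600i → escape time 8
(row=0, col=2): c = -0.4100 + 0.1600i → escape time 8
(row=1, col=0): c = -2.0000 + -0.1160i → escape time 1
(row=1, col=1): c = -1.2050 + -0.1160i → escape time 8
(row=1, col=2): c = -0.4100 + -0.1160i → escape time 8
(row=2, col=0): c = -2.0000 + -0.3920i → escape time 1
(row=2, col=1): c = -1.2050 + -0.3920i → escape time 8
(row=2, col=2): c = -0.4100 + -0.3920i → escape time 8
(row=3, col=0): c = -2.0000 + -0.6680i → escape time 1
(row=3, col=1): c = -1.2050 + -0.6680i → escape time 3
(row=3, col=2): c = -0.4100 + -0.6680i → escape time 8
(row=4, col=0): c = -2.0000 + -0.9440i → escape time 1
(row=4, col=1): c = -1.2050 + -0.9440i → escape time 3
(row=4, col=2): c = -0.4100 + -0.9440i → escape time 5
(row=5, col=0): c = -2.0000 + -1.2200i → escape time 1
(row=5, col=1): c = -1.2050 + -1.2200i → escape time 2
(row=5, col=2): c = -0.4100 + -1.2200i → escape time 3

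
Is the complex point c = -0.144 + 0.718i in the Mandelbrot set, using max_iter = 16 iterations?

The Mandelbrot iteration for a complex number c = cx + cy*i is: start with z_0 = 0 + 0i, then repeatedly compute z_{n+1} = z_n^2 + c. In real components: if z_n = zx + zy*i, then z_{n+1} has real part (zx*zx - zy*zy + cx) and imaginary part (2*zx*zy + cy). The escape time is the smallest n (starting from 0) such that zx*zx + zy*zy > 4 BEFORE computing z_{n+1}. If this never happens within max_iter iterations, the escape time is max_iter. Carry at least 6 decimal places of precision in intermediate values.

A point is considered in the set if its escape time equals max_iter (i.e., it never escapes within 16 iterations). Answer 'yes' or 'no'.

Answer: yes

Derivation:
z_0 = 0 + 0i, c = -0.1440 + 0.7180i
Iter 1: z = -0.1440 + 0.7180i, |z|^2 = 0.5363
Iter 2: z = -0.6388 + 0.5112i, |z|^2 = 0.6694
Iter 3: z = 0.0027 + 0.0649i, |z|^2 = 0.0042
Iter 4: z = -0.1482 + 0.7184i, |z|^2 = 0.5380
Iter 5: z = -0.6381 + 0.5051i, |z|^2 = 0.6622
Iter 6: z = 0.0080 + 0.0735i, |z|^2 = 0.0055
Iter 7: z = -0.1493 + 0.7192i, |z|^2 = 0.5395
Iter 8: z = -0.6389 + 0.5032i, |z|^2 = 0.6614
Iter 9: z = 0.0110 + 0.0750i, |z|^2 = 0.0057
Iter 10: z = -0.1495 + 0.7196i, |z|^2 = 0.5402
Iter 11: z = -0.6395 + 0.5028i, |z|^2 = 0.6618
Iter 12: z = 0.0122 + 0.0748i, |z|^2 = 0.0058
Iter 13: z = -0.1495 + 0.7198i, |z|^2 = 0.5405
Iter 14: z = -0.6398 + 0.5028i, |z|^2 = 0.6622
Iter 15: z = 0.0125 + 0.0746i, |z|^2 = 0.0057
Did not escape in 16 iterations → in set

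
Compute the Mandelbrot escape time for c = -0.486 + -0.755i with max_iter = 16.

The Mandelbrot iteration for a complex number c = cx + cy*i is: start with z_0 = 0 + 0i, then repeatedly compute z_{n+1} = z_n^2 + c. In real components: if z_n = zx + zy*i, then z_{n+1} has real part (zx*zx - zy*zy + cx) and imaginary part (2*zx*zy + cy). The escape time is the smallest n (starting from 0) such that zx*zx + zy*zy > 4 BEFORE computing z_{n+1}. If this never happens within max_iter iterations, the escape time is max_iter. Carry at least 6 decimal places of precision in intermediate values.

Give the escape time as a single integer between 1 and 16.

z_0 = 0 + 0i, c = -0.4860 + -0.7550i
Iter 1: z = -0.4860 + -0.7550i, |z|^2 = 0.8062
Iter 2: z = -0.8198 + -0.0211i, |z|^2 = 0.6726
Iter 3: z = 0.1857 + -0.7203i, |z|^2 = 0.5534
Iter 4: z = -0.9704 + -1.0225i, |z|^2 = 1.9872
Iter 5: z = -0.5898 + 1.2295i, |z|^2 = 1.8595
Iter 6: z = -1.6498 + -2.2053i, |z|^2 = 7.5850
Escaped at iteration 6

Answer: 6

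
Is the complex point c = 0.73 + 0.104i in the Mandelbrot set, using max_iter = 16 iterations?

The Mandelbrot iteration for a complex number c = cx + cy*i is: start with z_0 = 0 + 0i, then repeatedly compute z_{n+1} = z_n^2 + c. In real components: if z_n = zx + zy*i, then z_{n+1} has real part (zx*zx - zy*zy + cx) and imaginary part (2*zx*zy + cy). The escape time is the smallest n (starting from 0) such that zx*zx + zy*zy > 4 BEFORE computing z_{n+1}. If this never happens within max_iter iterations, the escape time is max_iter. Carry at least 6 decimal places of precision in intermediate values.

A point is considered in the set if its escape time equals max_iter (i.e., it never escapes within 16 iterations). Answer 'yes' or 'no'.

z_0 = 0 + 0i, c = 0.7300 + 0.1040i
Iter 1: z = 0.7300 + 0.1040i, |z|^2 = 0.5437
Iter 2: z = 1.2521 + 0.2558i, |z|^2 = 1.6332
Iter 3: z = 2.2323 + 0.7447i, |z|^2 = 5.5375
Escaped at iteration 3

Answer: no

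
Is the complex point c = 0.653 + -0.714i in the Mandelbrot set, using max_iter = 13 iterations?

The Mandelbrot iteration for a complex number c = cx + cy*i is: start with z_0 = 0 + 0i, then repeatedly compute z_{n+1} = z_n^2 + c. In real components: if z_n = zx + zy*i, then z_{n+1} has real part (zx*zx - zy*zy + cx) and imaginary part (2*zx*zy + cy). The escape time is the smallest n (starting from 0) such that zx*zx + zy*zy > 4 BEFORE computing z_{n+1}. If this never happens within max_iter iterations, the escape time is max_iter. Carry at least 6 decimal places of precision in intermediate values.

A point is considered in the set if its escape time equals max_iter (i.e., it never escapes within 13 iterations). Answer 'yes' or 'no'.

z_0 = 0 + 0i, c = 0.6530 + -0.7140i
Iter 1: z = 0.6530 + -0.7140i, |z|^2 = 0.9362
Iter 2: z = 0.5696 + -1.6465i, |z|^2 = 3.0354
Iter 3: z = -1.7335 + -2.5897i, |z|^2 = 9.7115
Escaped at iteration 3

Answer: no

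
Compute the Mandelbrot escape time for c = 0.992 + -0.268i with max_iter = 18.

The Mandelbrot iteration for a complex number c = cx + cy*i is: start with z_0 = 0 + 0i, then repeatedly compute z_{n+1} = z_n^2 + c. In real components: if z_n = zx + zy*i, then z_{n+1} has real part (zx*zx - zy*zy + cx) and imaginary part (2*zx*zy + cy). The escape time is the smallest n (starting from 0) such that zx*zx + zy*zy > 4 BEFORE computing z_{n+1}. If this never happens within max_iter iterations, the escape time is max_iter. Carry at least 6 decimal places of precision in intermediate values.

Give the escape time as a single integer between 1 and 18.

z_0 = 0 + 0i, c = 0.9920 + -0.2680i
Iter 1: z = 0.9920 + -0.2680i, |z|^2 = 1.0559
Iter 2: z = 1.9042 + -0.7997i, |z|^2 = 4.2657
Escaped at iteration 2

Answer: 2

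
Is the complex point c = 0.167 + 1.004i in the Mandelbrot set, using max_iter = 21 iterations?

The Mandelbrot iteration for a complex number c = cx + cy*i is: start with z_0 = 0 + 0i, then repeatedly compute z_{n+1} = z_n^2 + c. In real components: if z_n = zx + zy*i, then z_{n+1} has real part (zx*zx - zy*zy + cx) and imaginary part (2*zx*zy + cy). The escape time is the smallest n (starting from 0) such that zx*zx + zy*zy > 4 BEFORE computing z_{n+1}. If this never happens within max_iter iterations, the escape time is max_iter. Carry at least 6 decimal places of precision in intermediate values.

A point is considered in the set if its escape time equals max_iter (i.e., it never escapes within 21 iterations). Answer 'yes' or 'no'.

Answer: no

Derivation:
z_0 = 0 + 0i, c = 0.1670 + 1.0040i
Iter 1: z = 0.1670 + 1.0040i, |z|^2 = 1.0359
Iter 2: z = -0.8131 + 1.3393i, |z|^2 = 2.4550
Iter 3: z = -0.9656 + -1.1741i, |z|^2 = 2.3110
Iter 4: z = -0.2790 + 3.2715i, |z|^2 = 10.7808
Escaped at iteration 4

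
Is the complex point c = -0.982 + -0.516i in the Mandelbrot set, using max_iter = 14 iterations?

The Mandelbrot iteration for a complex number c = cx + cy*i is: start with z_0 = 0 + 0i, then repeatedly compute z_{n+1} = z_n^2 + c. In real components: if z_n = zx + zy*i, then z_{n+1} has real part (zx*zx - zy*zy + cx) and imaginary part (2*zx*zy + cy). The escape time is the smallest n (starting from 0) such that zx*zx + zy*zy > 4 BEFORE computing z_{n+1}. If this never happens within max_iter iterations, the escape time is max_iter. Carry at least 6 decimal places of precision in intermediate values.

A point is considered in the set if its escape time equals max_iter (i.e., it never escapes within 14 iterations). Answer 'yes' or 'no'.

z_0 = 0 + 0i, c = -0.9820 + -0.5160i
Iter 1: z = -0.9820 + -0.5160i, |z|^2 = 1.2306
Iter 2: z = -0.2839 + 0.4974i, |z|^2 = 0.3280
Iter 3: z = -1.1488 + -0.7985i, |z|^2 = 1.9573
Iter 4: z = -0.2998 + 1.3186i, |z|^2 = 1.8285
Iter 5: z = -2.6308 + -1.3066i, |z|^2 = 8.6282
Escaped at iteration 5

Answer: no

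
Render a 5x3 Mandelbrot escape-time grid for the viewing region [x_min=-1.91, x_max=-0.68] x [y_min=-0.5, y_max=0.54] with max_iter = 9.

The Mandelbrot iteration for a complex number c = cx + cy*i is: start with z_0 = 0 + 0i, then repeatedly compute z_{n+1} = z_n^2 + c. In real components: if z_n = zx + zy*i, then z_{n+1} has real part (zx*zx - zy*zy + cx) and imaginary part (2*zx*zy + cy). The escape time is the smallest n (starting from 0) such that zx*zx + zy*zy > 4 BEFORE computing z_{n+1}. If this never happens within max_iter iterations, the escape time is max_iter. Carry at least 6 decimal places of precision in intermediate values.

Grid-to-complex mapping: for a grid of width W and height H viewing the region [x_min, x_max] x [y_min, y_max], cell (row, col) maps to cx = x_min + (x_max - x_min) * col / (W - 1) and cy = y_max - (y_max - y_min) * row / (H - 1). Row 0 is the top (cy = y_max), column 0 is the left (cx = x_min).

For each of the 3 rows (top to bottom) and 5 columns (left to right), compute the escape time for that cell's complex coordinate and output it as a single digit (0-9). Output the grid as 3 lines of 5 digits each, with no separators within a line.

(row=0, col=0): c = -1.9100 + 0.5400i → escape time 2
(row=0, col=1): c = -1.6025 + 0.5400i → escape time 3
(row=0, col=2): c = -1.2950 + 0.5400i → escape time 3
(row=0, col=3): c = -0.9875 + 0.5400i → escape time 5
(row=0, col=4): c = -0.6800 + 0.5400i → escape time 7
(row=1, col=0): c = -1.9100 + 0.0200i → escape time 7
(row=1, col=1): c = -1.6025 + 0.0200i → escape time 9
(row=1, col=2): c = -1.2950 + 0.0200i → escape time 9
(row=1, col=3): c = -0.9875 + 0.0200i → escape time 9
(row=1, col=4): c = -0.6800 + 0.0200i → escape time 9
(row=2, col=0): c = -1.9100 + -0.5000i → escape time 2
(row=2, col=1): c = -1.6025 + -0.5000i → escape time 3
(row=2, col=2): c = -1.2950 + -0.5000i → escape time 4
(row=2, col=3): c = -0.9875 + -0.5000i → escape time 5
(row=2, col=4): c = -0.6800 + -0.5000i → escape time 9

Answer: 23357
79999
23459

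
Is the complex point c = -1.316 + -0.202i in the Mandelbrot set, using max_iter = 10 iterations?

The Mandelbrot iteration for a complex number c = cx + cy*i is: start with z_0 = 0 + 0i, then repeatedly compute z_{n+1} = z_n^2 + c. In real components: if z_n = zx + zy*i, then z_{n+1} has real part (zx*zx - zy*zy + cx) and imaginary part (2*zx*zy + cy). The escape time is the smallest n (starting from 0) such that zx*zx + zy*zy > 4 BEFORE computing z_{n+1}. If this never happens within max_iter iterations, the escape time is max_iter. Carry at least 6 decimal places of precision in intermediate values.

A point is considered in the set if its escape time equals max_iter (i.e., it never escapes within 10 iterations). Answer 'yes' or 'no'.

z_0 = 0 + 0i, c = -1.3160 + -0.2020i
Iter 1: z = -1.3160 + -0.2020i, |z|^2 = 1.7727
Iter 2: z = 0.3751 + 0.3297i, |z|^2 = 0.2493
Iter 3: z = -1.2840 + 0.0453i, |z|^2 = 1.6507
Iter 4: z = 0.3306 + -0.3183i, |z|^2 = 0.2106
Iter 5: z = -1.3080 + -0.4125i, |z|^2 = 1.8810
Iter 6: z = 0.2247 + 0.8770i, |z|^2 = 0.8197
Iter 7: z = -2.0347 + 0.1921i, |z|^2 = 4.1769
Escaped at iteration 7

Answer: no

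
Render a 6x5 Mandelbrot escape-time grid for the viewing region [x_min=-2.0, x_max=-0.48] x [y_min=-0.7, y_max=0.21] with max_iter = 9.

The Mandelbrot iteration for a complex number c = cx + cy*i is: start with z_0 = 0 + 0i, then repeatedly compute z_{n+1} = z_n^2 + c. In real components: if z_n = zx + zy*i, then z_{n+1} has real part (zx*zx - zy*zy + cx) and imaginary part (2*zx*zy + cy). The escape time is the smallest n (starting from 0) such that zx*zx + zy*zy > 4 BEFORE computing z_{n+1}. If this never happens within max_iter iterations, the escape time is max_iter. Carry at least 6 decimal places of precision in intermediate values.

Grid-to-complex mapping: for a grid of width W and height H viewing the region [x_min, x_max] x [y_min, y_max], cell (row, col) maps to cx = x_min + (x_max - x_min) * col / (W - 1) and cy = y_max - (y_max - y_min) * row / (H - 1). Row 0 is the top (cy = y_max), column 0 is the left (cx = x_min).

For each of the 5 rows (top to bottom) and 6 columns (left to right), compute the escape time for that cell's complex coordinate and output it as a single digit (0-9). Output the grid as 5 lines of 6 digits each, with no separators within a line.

Answer: 146999
199999
146999
134569
133348

Derivation:
(row=0, col=0): c = -2.0000 + 0.2100i → escape time 1
(row=0, col=1): c = -1.6960 + 0.2100i → escape time 4
(row=0, col=2): c = -1.3920 + 0.2100i → escape time 6
(row=0, col=3): c = -1.0880 + 0.2100i → escape time 9
(row=0, col=4): c = -0.7840 + 0.2100i → escape time 9
(row=0, col=5): c = -0.4800 + 0.2100i → escape time 9
(row=1, col=0): c = -2.0000 + -0.0175i → escape time 1
(row=1, col=1): c = -1.6960 + -0.0175i → escape time 9
(row=1, col=2): c = -1.3920 + -0.0175i → escape time 9
(row=1, col=3): c = -1.0880 + -0.0175i → escape time 9
(row=1, col=4): c = -0.7840 + -0.0175i → escape time 9
(row=1, col=5): c = -0.4800 + -0.0175i → escape time 9
(row=2, col=0): c = -2.0000 + -0.2450i → escape time 1
(row=2, col=1): c = -1.6960 + -0.2450i → escape time 4
(row=2, col=2): c = -1.3920 + -0.2450i → escape time 6
(row=2, col=3): c = -1.0880 + -0.2450i → escape time 9
(row=2, col=4): c = -0.7840 + -0.2450i → escape time 9
(row=2, col=5): c = -0.4800 + -0.2450i → escape time 9
(row=3, col=0): c = -2.0000 + -0.4725i → escape time 1
(row=3, col=1): c = -1.6960 + -0.4725i → escape time 3
(row=3, col=2): c = -1.3920 + -0.4725i → escape time 4
(row=3, col=3): c = -1.0880 + -0.4725i → escape time 5
(row=3, col=4): c = -0.7840 + -0.4725i → escape time 6
(row=3, col=5): c = -0.4800 + -0.4725i → escape time 9
(row=4, col=0): c = -2.0000 + -0.7000i → escape time 1
(row=4, col=1): c = -1.6960 + -0.7000i → escape time 3
(row=4, col=2): c = -1.3920 + -0.7000i → escape time 3
(row=4, col=3): c = -1.0880 + -0.7000i → escape time 3
(row=4, col=4): c = -0.7840 + -0.7000i → escape time 4
(row=4, col=5): c = -0.4800 + -0.7000i → escape time 8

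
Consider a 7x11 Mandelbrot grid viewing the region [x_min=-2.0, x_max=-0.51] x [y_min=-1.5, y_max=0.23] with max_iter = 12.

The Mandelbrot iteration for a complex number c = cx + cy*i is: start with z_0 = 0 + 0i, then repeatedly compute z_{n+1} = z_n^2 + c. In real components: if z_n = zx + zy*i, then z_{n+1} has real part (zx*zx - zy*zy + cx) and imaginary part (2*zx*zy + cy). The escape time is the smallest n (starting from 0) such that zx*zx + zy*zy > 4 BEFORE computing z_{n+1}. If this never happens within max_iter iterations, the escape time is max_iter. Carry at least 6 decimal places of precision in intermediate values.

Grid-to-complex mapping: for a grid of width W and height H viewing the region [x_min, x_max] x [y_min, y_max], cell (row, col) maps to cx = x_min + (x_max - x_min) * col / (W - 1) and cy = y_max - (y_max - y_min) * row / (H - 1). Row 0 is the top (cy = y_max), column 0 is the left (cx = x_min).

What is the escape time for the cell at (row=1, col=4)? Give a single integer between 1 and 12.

Answer: 12

Derivation:
z_0 = 0 + 0i, c = -1.0067 + 0.0570i
Iter 1: z = -1.0067 + 0.0570i, |z|^2 = 1.0166
Iter 2: z = 0.0035 + -0.0578i, |z|^2 = 0.0033
Iter 3: z = -1.0100 + 0.0566i, |z|^2 = 1.0233
Iter 4: z = 0.0102 + -0.0573i, |z|^2 = 0.0034
Iter 5: z = -1.0098 + 0.0558i, |z|^2 = 1.0229
Iter 6: z = 0.0100 + -0.0558i, |z|^2 = 0.0032
Iter 7: z = -1.0097 + 0.0559i, |z|^2 = 1.0226
Iter 8: z = 0.0097 + -0.0558i, |z|^2 = 0.0032
Iter 9: z = -1.0097 + 0.0559i, |z|^2 = 1.0226
Iter 10: z = 0.0097 + -0.0559i, |z|^2 = 0.0032
Iter 11: z = -1.0097 + 0.0559i, |z|^2 = 1.0226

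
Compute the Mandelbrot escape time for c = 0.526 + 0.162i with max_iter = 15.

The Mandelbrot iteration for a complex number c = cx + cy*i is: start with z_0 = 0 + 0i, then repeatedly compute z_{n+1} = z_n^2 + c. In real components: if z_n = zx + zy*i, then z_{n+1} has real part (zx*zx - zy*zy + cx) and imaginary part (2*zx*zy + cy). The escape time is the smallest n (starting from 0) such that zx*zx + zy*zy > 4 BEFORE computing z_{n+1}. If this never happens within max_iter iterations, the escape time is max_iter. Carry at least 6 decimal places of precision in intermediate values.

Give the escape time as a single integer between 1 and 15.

z_0 = 0 + 0i, c = 0.5260 + 0.1620i
Iter 1: z = 0.5260 + 0.1620i, |z|^2 = 0.3029
Iter 2: z = 0.7764 + 0.3324i, |z|^2 = 0.7134
Iter 3: z = 1.0183 + 0.6782i, |z|^2 = 1.4970
Iter 4: z = 1.1031 + 1.5433i, |z|^2 = 3.5985
Iter 5: z = -0.6390 + 3.5667i, |z|^2 = 13.1295
Escaped at iteration 5

Answer: 5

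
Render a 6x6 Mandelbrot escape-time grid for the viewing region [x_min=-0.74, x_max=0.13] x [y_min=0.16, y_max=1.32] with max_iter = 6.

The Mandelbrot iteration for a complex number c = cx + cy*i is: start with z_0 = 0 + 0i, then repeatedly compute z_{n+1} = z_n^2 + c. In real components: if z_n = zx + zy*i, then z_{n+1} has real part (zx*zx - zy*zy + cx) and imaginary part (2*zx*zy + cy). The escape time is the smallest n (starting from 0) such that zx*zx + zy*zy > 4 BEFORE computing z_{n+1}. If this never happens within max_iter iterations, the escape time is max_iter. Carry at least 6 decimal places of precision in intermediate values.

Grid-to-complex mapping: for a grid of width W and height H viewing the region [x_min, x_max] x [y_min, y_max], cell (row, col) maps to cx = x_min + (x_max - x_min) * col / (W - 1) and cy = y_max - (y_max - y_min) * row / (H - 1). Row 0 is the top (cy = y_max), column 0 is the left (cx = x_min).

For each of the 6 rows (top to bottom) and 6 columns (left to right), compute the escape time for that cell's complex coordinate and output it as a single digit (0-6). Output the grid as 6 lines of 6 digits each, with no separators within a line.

(row=0, col=0): c = -0.7400 + 1.3200i → escape time 2
(row=0, col=1): c = -0.5660 + 1.3200i → escape time 3
(row=0, col=2): c = -0.3920 + 1.3200i → escape time 2
(row=0, col=3): c = -0.2180 + 1.3200i → escape time 2
(row=0, col=4): c = -0.0440 + 1.3200i → escape time 2
(row=0, col=5): c = 0.1300 + 1.3200i → escape time 2
(row=1, col=0): c = -0.7400 + 1.0880i → escape time 3
(row=1, col=1): c = -0.5660 + 1.0880i → escape time 3
(row=1, col=2): c = -0.3920 + 1.0880i → escape time 4
(row=1, col=3): c = -0.2180 + 1.0880i → escape time 6
(row=1, col=4): c = -0.0440 + 1.0880i → escape time 5
(row=1, col=5): c = 0.1300 + 1.0880i → escape time 4
(row=2, col=0): c = -0.7400 + 0.8560i → escape time 4
(row=2, col=1): c = -0.5660 + 0.8560i → escape time 4
(row=2, col=2): c = -0.3920 + 0.8560i → escape time 5
(row=2, col=3): c = -0.2180 + 0.8560i → escape time 6
(row=2, col=4): c = -0.0440 + 0.8560i → escape time 6
(row=2, col=5): c = 0.1300 + 0.8560i → escape time 5
(row=3, col=0): c = -0.7400 + 0.6240i → escape time 5
(row=3, col=1): c = -0.5660 + 0.6240i → escape time 6
(row=3, col=2): c = -0.3920 + 0.6240i → escape time 6
(row=3, col=3): c = -0.2180 + 0.6240i → escape time 6
(row=3, col=4): c = -0.0440 + 0.6240i → escape time 6
(row=3, col=5): c = 0.1300 + 0.6240i → escape time 6
(row=4, col=0): c = -0.7400 + 0.3920i → escape time 6
(row=4, col=1): c = -0.5660 + 0.3920i → escape time 6
(row=4, col=2): c = -0.3920 + 0.3920i → escape time 6
(row=4, col=3): c = -0.2180 + 0.3920i → escape time 6
(row=4, col=4): c = -0.0440 + 0.3920i → escape time 6
(row=4, col=5): c = 0.1300 + 0.3920i → escape time 6
(row=5, col=0): c = -0.7400 + 0.1600i → escape time 6
(row=5, col=1): c = -0.5660 + 0.1600i → escape time 6
(row=5, col=2): c = -0.3920 + 0.1600i → escape time 6
(row=5, col=3): c = -0.2180 + 0.1600i → escape time 6
(row=5, col=4): c = -0.0440 + 0.1600i → escape time 6
(row=5, col=5): c = 0.1300 + 0.1600i → escape time 6

Answer: 232222
334654
445665
566666
666666
666666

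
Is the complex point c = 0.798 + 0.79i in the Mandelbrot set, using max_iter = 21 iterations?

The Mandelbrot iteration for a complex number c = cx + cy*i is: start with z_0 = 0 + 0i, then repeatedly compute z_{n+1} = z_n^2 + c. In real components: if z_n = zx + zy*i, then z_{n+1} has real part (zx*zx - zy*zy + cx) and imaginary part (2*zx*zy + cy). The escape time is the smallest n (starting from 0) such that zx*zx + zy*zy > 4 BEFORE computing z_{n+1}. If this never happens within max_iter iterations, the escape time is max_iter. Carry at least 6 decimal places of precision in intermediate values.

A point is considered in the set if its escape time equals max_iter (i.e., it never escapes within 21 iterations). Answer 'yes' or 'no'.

z_0 = 0 + 0i, c = 0.7980 + 0.7900i
Iter 1: z = 0.7980 + 0.7900i, |z|^2 = 1.2609
Iter 2: z = 0.8107 + 2.0508i, |z|^2 = 4.8632
Escaped at iteration 2

Answer: no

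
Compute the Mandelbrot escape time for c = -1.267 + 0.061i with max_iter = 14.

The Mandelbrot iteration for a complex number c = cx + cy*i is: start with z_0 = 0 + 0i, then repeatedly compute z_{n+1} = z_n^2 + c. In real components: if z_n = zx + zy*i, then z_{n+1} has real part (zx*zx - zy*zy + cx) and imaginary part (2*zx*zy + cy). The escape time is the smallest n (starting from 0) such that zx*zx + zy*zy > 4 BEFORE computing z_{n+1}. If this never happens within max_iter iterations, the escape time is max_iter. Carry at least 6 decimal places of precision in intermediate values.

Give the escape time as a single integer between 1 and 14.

Answer: 14

Derivation:
z_0 = 0 + 0i, c = -1.2670 + 0.0610i
Iter 1: z = -1.2670 + 0.0610i, |z|^2 = 1.6090
Iter 2: z = 0.3346 + -0.0936i, |z|^2 = 0.1207
Iter 3: z = -1.1638 + -0.0016i, |z|^2 = 1.3545
Iter 4: z = 0.0875 + 0.0648i, |z|^2 = 0.0118
Iter 5: z = -1.2635 + 0.0723i, |z|^2 = 1.6018
Iter 6: z = 0.3243 + -0.1218i, |z|^2 = 0.1200
Iter 7: z = -1.1767 + -0.0180i, |z|^2 = 1.3848
Iter 8: z = 0.1172 + 0.1033i, |z|^2 = 0.0244
Iter 9: z = -1.2639 + 0.0852i, |z|^2 = 1.6048
Iter 10: z = 0.3233 + -0.1544i, |z|^2 = 0.1284
Iter 11: z = -1.1863 + -0.0388i, |z|^2 = 1.4089
Iter 12: z = 0.1389 + 0.1532i, |z|^2 = 0.0428
Iter 13: z = -1.2712 + 0.1035i, |z|^2 = 1.6266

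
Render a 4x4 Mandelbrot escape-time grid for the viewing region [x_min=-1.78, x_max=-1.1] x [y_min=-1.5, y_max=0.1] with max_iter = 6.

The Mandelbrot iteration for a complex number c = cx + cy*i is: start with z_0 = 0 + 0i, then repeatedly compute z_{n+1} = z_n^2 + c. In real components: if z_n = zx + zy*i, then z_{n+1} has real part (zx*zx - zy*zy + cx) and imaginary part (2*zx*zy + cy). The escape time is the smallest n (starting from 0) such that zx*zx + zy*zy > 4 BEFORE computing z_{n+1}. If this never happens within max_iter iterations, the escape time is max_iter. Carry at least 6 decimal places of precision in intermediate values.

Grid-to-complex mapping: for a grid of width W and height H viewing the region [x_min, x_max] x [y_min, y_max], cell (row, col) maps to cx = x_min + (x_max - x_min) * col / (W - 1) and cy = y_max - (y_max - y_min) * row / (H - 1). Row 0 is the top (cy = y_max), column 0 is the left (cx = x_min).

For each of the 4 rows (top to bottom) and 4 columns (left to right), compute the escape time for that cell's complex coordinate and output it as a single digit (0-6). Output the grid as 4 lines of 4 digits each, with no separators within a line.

(row=0, col=0): c = -1.7800 + 0.1000i → escape time 4
(row=0, col=1): c = -1.5533 + 0.1000i → escape time 6
(row=0, col=2): c = -1.3267 + 0.1000i → escape time 6
(row=0, col=3): c = -1.1000 + 0.1000i → escape time 6
(row=1, col=0): c = -1.7800 + -0.4333i → escape time 3
(row=1, col=1): c = -1.5533 + -0.4333i → escape time 3
(row=1, col=2): c = -1.3267 + -0.4333i → escape time 5
(row=1, col=3): c = -1.1000 + -0.4333i → escape time 6
(row=2, col=0): c = -1.7800 + -0.9667i → escape time 1
(row=2, col=1): c = -1.5533 + -0.9667i → escape time 2
(row=2, col=2): c = -1.3267 + -0.9667i → escape time 3
(row=2, col=3): c = -1.1000 + -0.9667i → escape time 3
(row=3, col=0): c = -1.7800 + -1.5000i → escape time 1
(row=3, col=1): c = -1.5533 + -1.5000i → escape time 1
(row=3, col=2): c = -1.3267 + -1.5000i → escape time 1
(row=3, col=3): c = -1.1000 + -1.5000i → escape time 2

Answer: 4666
3356
1233
1112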